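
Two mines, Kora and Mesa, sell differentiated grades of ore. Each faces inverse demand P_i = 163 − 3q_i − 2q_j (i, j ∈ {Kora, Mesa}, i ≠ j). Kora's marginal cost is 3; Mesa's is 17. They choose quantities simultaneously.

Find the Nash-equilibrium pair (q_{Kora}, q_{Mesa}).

20.875, 17.375

Mine Kora's profit: π = q_{Kora}(163 − 3q_{Kora} − 2q_{Mesa}) − 3q_{Kora}.
∂π/∂q_{Kora} = 160 − 6q_{Kora} − 2q_{Mesa} = 0 ⇒ q_{Kora} = 80/3 − (1/3)q_{Mesa}.
Similarly q_{Mesa} = 73/3 − (1/3)q_{Kora}.
Solving the two reaction functions simultaneously: (1 − (−1/3)(−1/3))q_{Kora} = 80/3 − (1/3)·(73/3), so (8/9)q_{Kora} = 167/9 and q_{Kora} = 20.875.
Then q_{Mesa} = 73/3 − (1/3)·20.875 = 17.375.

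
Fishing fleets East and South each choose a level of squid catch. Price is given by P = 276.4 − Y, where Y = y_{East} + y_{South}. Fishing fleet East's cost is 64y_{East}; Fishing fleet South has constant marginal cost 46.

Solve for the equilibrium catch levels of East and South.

Fishing fleet East's profit: π = y_{East}(276.4 − (y_{East} + y_{South})) − 64y_{East}.
∂π/∂y_{East} = 212.4 − 2y_{East} − y_{South} = 0, so y_{East} = 106.2 − 0.5y_{South}.
By the same steps for South: y_{South} = 115.2 − 0.5y_{East}.
Plugging y_{South} into East's best response: y_{East} = 106.2 − 0.5(115.2 − 0.5y_{East}) ⇒ 0.75y_{East} = 48.6, so y_{East} = 64.8.
Then y_{South} = 115.2 − 0.5·64.8 = 82.8.

64.8, 82.8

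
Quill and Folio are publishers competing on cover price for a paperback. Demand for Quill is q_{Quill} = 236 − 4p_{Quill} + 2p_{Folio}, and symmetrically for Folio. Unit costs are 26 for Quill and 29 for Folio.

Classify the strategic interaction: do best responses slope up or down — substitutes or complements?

strategic complements

Quill's profit: π = (p_{Quill} − 26)(236 − 4p_{Quill} + 2p_{Folio}).
∂π/∂p_{Quill} = 340 − 8p_{Quill} + 2p_{Folio} = 0 ⇒ p_{Quill} = 42.5 + 0.25p_{Folio}.
The best-response slope dp_{Quill}/dp_{Folio} = 0.25 > 0: the reaction function is upward-sloping, so the choices are strategic complements.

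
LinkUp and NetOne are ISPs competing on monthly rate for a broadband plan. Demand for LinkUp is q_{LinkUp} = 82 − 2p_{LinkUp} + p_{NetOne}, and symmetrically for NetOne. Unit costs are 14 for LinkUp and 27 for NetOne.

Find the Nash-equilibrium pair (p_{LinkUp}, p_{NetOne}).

LinkUp's profit: π = (p_{LinkUp} − 14)(82 − 2p_{LinkUp} + p_{NetOne}).
∂π/∂p_{LinkUp} = 110 − 4p_{LinkUp} + p_{NetOne} = 0 ⇒ p_{LinkUp} = 27.5 + 0.25p_{NetOne}.
Similarly p_{NetOne} = 34 + 0.25p_{LinkUp}.
Solving the two reaction functions simultaneously: (1 − (0.25)(0.25))p_{LinkUp} = 27.5 + 0.25·34, so 0.9375p_{LinkUp} = 36 and p_{LinkUp} = 38.4.
Then p_{NetOne} = 34 + 0.25·38.4 = 43.6.

38.4, 43.6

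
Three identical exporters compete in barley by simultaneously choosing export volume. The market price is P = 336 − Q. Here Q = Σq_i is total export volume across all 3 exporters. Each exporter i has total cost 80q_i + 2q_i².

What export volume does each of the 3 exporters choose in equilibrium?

32

A representative exporter's profit is π_i = q_i(336 − Q) − 80q_i − 2q_i², with Q = q_i + Σ_{j≠i} q_j.
First-order condition: 256 − 6q_i − Σ_{j≠i} q_j = 0.
With identical exporters, set every q_j = q: then 256 − 6q − 2q = 0, i.e. q = 256/8 = 32.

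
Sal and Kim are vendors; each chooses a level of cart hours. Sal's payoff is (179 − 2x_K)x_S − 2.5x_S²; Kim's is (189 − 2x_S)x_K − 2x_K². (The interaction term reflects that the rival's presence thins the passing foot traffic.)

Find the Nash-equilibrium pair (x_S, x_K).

Expanding Sal's payoff: 179x_S − 2x_Kx_S − 2.5x_S².
∂π/∂x_S = 179 − 2x_K − 5x_S = 0, so x_S = 35.8 − 0.4x_K.
Likewise for Kim: x_K = 47.25 − 0.5x_S.
Plugging x_K into Sal's best response: x_S = 35.8 − 0.4(47.25 − 0.5x_S) ⇒ 0.8x_S = 16.9, so x_S = 21.125.
Then x_K = 47.25 − 0.5·21.125 = 36.6875.

21.125, 36.6875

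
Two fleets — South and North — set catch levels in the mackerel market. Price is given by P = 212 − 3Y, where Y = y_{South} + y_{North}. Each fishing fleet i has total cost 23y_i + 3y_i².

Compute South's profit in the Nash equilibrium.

952.56

Fishing fleet South's profit: π = y_{South}(212 − 3(y_{South} + y_{North})) − 23y_{South} − 3y_{South}².
∂π/∂y_{South} = 189 − 12y_{South} − 3y_{North} = 0, so y_{South} = 15.75 − 0.25y_{North}.
Setting y_{South} = y_{North} in the reaction function: y_{South} = 15.75 − 0.25y_{South}, so y_{South} = 15.75 / 1.25 = 12.6.
Price P = 212 − 3·25.2 = 136.4.
South's profit: (136.4 − 23)·12.6 − 3(12.6)² = 952.56.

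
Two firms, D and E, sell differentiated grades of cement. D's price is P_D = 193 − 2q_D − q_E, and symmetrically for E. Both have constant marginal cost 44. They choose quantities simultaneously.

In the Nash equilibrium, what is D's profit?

Firm D's profit: π = q_D(193 − 2q_D − q_E) − 44q_D.
∂π/∂q_D = 149 − 4q_D − q_E = 0 ⇒ q_D = 37.25 − 0.25q_E.
The game is symmetric, so in equilibrium q_E = q_D: the reaction function gives 1.25q_D = 37.25, hence q_D = 29.8.
P_D = 193 − 2·29.8 − 29.8 = 103.6.
Profit = (103.6 − 44)·29.8 = 1776.08.

1776.08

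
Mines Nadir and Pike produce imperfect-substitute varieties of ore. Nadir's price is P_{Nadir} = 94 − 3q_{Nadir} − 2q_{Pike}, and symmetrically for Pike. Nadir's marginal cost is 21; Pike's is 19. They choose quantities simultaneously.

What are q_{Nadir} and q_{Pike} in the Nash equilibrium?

Mine Nadir's profit: π = q_{Nadir}(94 − 3q_{Nadir} − 2q_{Pike}) − 21q_{Nadir}.
∂π/∂q_{Nadir} = 73 − 6q_{Nadir} − 2q_{Pike} = 0 ⇒ q_{Nadir} = 73/6 − (1/3)q_{Pike}.
Similarly q_{Pike} = 12.5 − (1/3)q_{Nadir}.
Plugging q_{Pike} into Nadir's best response: q_{Nadir} = 73/6 − (1/3)(12.5 − (1/3)q_{Nadir}) ⇒ (8/9)q_{Nadir} = 8, so q_{Nadir} = 9.
Then q_{Pike} = 12.5 − (1/3)·9 = 9.5.

9, 9.5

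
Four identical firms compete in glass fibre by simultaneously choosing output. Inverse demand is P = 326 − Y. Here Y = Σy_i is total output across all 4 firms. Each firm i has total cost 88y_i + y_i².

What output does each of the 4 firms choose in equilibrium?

A representative firm's profit is π_i = y_i(326 − Y) − 88y_i − y_i², with Y = y_i + Σ_{j≠i} y_j.
First-order condition: 238 − 4y_i − Σ_{j≠i} y_j = 0.
With identical firms, set every y_j = y: then 238 − 4y − 3y = 0, i.e. y = 238/7 = 34.

34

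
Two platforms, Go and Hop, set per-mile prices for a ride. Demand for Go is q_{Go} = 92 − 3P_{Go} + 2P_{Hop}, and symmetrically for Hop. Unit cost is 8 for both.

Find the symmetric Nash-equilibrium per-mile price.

Go's profit: π = (P_{Go} − 8)(92 − 3P_{Go} + 2P_{Hop}).
∂π/∂P_{Go} = 116 − 6P_{Go} + 2P_{Hop} = 0 ⇒ P_{Go} = 58/3 + (1/3)P_{Hop}.
By symmetry P_{Hop} = P_{Go}; substituting into the reaction function, (2/3)P_{Go} = 58/3 and P_{Go} = 29.

29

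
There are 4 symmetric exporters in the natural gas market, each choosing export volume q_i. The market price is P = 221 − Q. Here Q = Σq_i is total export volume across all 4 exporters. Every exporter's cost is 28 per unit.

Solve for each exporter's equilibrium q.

A representative exporter's profit is π_i = q_i(221 − Q) − 28q_i, with Q = q_i + Σ_{j≠i} q_j.
First-order condition: 193 − 2q_i − Σ_{j≠i} q_j = 0.
In a symmetric equilibrium every exporter chooses the same q, so Σ_{j≠i} q_j = 3q. The condition becomes 193 − 5q = 0, giving q = 193/5 = 38.6.

38.6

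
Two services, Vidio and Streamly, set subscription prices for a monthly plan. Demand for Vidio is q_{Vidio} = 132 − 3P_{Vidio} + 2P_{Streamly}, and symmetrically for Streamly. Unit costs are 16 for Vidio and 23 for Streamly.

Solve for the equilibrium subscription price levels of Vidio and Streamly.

46.3125, 48.9375

Vidio's profit: π = (P_{Vidio} − 16)(132 − 3P_{Vidio} + 2P_{Streamly}).
∂π/∂P_{Vidio} = 180 − 6P_{Vidio} + 2P_{Streamly} = 0 ⇒ P_{Vidio} = 30 + (1/3)P_{Streamly}.
Similarly P_{Streamly} = 33.5 + (1/3)P_{Vidio}.
Substituting the second reaction function into the first: P_{Vidio} = 30 + (1/3)(33.5 + (1/3)P_{Vidio}), which gives (8/9)P_{Vidio} = 247/6 ⇒ P_{Vidio} = 46.3125.
Then P_{Streamly} = 33.5 + (1/3)·46.3125 = 48.9375.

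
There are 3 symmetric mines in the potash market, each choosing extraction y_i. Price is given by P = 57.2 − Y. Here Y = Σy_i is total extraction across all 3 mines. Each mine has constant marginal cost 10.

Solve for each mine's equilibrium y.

11.8

A representative mine's profit is π_i = y_i(57.2 − Y) − 10y_i, with Y = y_i + Σ_{j≠i} y_j.
First-order condition: 47.2 − 2y_i − Σ_{j≠i} y_j = 0.
In a symmetric equilibrium every mine chooses the same y, so Σ_{j≠i} y_j = 2y. The condition becomes 47.2 − 4y = 0, giving y = 47.2/4 = 11.8.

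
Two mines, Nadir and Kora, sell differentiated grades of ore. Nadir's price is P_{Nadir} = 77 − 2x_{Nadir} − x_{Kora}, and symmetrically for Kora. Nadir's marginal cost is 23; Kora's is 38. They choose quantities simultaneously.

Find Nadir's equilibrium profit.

278.48

Mine Nadir's profit: π = x_{Nadir}(77 − 2x_{Nadir} − x_{Kora}) − 23x_{Nadir}.
∂π/∂x_{Nadir} = 54 − 4x_{Nadir} − x_{Kora} = 0 ⇒ x_{Nadir} = 13.5 − 0.25x_{Kora}.
Similarly x_{Kora} = 9.75 − 0.25x_{Nadir}.
Solving the two reaction functions simultaneously: (1 − (−0.25)(−0.25))x_{Nadir} = 13.5 − 0.25·9.75, so 0.9375x_{Nadir} = 11.0625 and x_{Nadir} = 11.8.
Then x_{Kora} = 9.75 − 0.25·11.8 = 6.8.
P_{Nadir} = 77 − 2·11.8 − 6.8 = 46.6.
Profit = (46.6 − 23)·11.8 = 278.48.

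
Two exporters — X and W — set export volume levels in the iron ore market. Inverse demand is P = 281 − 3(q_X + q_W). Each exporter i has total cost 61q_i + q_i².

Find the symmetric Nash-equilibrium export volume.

Exporter X's profit: π = q_X(281 − 3(q_X + q_W)) − 61q_X − q_X².
∂π/∂q_X = 220 − 8q_X − 3q_W = 0, so q_X = 27.5 − 0.375q_W.
The game is symmetric, so in equilibrium q_W = q_X: the reaction function gives 1.375q_X = 27.5, hence q_X = 20.

20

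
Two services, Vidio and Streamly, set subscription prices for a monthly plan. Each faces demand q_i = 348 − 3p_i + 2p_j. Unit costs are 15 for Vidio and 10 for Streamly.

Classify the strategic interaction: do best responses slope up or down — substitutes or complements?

strategic complements

Vidio's profit: π = (p_{Vidio} − 15)(348 − 3p_{Vidio} + 2p_{Streamly}).
∂π/∂p_{Vidio} = 393 − 6p_{Vidio} + 2p_{Streamly} = 0 ⇒ p_{Vidio} = 65.5 + (1/3)p_{Streamly}.
The best-response slope dp_{Vidio}/dp_{Streamly} = 1/3 > 0: the reaction function is upward-sloping, so the choices are strategic complements.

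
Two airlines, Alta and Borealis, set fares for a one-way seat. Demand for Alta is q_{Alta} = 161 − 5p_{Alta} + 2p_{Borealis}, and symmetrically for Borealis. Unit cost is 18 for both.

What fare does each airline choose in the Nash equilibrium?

Alta's profit: π = (p_{Alta} − 18)(161 − 5p_{Alta} + 2p_{Borealis}).
∂π/∂p_{Alta} = 251 − 10p_{Alta} + 2p_{Borealis} = 0 ⇒ p_{Alta} = 25.1 + 0.2p_{Borealis}.
By symmetry p_{Borealis} = p_{Alta}; substituting into the reaction function, 0.8p_{Alta} = 25.1 and p_{Alta} = 31.375.

31.375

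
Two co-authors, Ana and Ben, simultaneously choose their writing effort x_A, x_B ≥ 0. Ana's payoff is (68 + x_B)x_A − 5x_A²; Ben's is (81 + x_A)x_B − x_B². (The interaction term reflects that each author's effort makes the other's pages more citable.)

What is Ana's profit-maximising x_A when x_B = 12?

8

Expanding Ana's payoff: 68x_A + x_Bx_A − 5x_A².
∂π/∂x_A = 68 + x_B − 10x_A = 0, so x_A = 6.8 + 0.1x_B.
At x_B = 12: x_A = 6.8 + 0.1·12 = 8.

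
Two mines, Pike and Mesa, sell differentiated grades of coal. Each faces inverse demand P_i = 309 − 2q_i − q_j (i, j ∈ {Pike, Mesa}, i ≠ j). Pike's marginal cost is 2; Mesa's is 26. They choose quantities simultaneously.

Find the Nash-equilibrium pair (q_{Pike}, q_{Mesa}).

Mine Pike's profit: π = q_{Pike}(309 − 2q_{Pike} − q_{Mesa}) − 2q_{Pike}.
∂π/∂q_{Pike} = 307 − 4q_{Pike} − q_{Mesa} = 0 ⇒ q_{Pike} = 76.75 − 0.25q_{Mesa}.
Similarly q_{Mesa} = 70.75 − 0.25q_{Pike}.
Substituting the second reaction function into the first: q_{Pike} = 76.75 − 0.25(70.75 − 0.25q_{Pike}), which gives 0.9375q_{Pike} = 59.0625 ⇒ q_{Pike} = 63.
Then q_{Mesa} = 70.75 − 0.25·63 = 55.

63, 55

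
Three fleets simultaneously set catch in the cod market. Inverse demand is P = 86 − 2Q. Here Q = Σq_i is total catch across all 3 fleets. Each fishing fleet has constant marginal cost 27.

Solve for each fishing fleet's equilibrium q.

A representative fishing fleet's profit is π_i = q_i(86 − 2Q) − 27q_i, with Q = q_i + Σ_{j≠i} q_j.
First-order condition: 59 − 4q_i − 2Σ_{j≠i} q_j = 0.
Imposing symmetry (q_j = q for all j) turns Σ_{j≠i} q_j into 2q, so 59 = 8q and q = 7.375.

7.375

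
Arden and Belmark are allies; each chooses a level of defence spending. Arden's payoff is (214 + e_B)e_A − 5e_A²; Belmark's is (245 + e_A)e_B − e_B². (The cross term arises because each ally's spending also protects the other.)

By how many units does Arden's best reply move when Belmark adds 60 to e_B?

Expanding Arden's payoff: 214e_A + e_Be_A − 5e_A².
∂π/∂e_A = 214 + e_B − 10e_A = 0, so e_A = 21.4 + 0.1e_B.
The reaction-function slope is 0.1, so a 60-unit rise in e_B moves e_A by 0.1 × 60 = 6. Arden's best response rises — the actions are strategic complements.

6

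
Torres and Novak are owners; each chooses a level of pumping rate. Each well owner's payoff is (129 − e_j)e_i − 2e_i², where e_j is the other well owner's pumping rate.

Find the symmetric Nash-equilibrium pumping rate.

25.8

Torres's payoff is (129 − e_N)e_T − 2e_T².
∂π/∂e_T = 129 − e_N − 4e_T = 0, so e_T = 32.25 − 0.25e_N.
By symmetry e_N = e_T; substituting into the reaction function, 1.25e_T = 32.25 and e_T = 25.8.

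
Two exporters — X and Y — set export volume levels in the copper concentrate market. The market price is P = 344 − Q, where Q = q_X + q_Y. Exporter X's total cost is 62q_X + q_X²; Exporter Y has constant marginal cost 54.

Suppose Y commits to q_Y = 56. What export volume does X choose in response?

56.5

Exporter X's profit: π = q_X(344 − (q_X + q_Y)) − 62q_X − q_X².
∂π/∂q_X = 282 − 4q_X − q_Y = 0, so q_X = 70.5 − 0.25q_Y.
At q_Y = 56: q_X = 70.5 − 0.25·56 = 56.5.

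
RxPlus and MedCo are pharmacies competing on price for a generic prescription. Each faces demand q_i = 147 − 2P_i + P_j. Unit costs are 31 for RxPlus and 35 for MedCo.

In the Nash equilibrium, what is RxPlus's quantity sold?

RxPlus's profit: π = (P_{RxPlus} − 31)(147 − 2P_{RxPlus} + P_{MedCo}).
∂π/∂P_{RxPlus} = 209 − 4P_{RxPlus} + P_{MedCo} = 0 ⇒ P_{RxPlus} = 52.25 + 0.25P_{MedCo}.
Similarly P_{MedCo} = 54.25 + 0.25P_{RxPlus}.
Plugging P_{MedCo} into RxPlus's best response: P_{RxPlus} = 52.25 + 0.25(54.25 + 0.25P_{RxPlus}) ⇒ 0.9375P_{RxPlus} = 65.8125, so P_{RxPlus} = 70.2.
Then P_{MedCo} = 54.25 + 0.25·70.2 = 71.8.
q_{RxPlus} = 147 − 2·70.2 + 71.8 = 78.4.

78.4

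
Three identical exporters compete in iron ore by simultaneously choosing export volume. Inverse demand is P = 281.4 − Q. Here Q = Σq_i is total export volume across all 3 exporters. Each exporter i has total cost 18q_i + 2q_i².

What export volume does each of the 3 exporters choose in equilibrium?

32.925

A representative exporter's profit is π_i = q_i(281.4 − Q) − 18q_i − 2q_i², with Q = q_i + Σ_{j≠i} q_j.
First-order condition: 263.4 − 6q_i − Σ_{j≠i} q_j = 0.
With identical exporters, set every q_j = q: then 263.4 − 6q − 2q = 0, i.e. q = 263.4/8 = 32.925.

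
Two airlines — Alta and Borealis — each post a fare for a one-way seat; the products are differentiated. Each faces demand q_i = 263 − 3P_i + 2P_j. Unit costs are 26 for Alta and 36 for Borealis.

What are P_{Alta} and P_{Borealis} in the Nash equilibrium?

Alta's profit: π = (P_{Alta} − 26)(263 − 3P_{Alta} + 2P_{Borealis}).
∂π/∂P_{Alta} = 341 − 6P_{Alta} + 2P_{Borealis} = 0 ⇒ P_{Alta} = 341/6 + (1/3)P_{Borealis}.
Similarly P_{Borealis} = 371/6 + (1/3)P_{Alta}.
Solving the two reaction functions simultaneously: (1 − (1/3)(1/3))P_{Alta} = 341/6 + (1/3)·(371/6), so (8/9)P_{Alta} = 697/9 and P_{Alta} = 87.125.
Then P_{Borealis} = 371/6 + (1/3)·87.125 = 90.875.

87.125, 90.875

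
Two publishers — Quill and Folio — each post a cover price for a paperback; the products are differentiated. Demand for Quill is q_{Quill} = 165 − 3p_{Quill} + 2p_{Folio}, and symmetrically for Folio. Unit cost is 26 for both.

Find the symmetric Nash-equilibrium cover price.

Quill's profit: π = (p_{Quill} − 26)(165 − 3p_{Quill} + 2p_{Folio}).
∂π/∂p_{Quill} = 243 − 6p_{Quill} + 2p_{Folio} = 0 ⇒ p_{Quill} = 40.5 + (1/3)p_{Folio}.
By symmetry p_{Folio} = p_{Quill}; substituting into the reaction function, (2/3)p_{Quill} = 40.5 and p_{Quill} = 60.75.

60.75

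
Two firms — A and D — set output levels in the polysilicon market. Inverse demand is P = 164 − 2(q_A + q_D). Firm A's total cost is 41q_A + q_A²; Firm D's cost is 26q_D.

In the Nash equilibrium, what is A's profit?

349.92

Firm A's profit: π = q_A(164 − 2(q_A + q_D)) − 41q_A − q_A².
∂π/∂q_A = 123 − 6q_A − 2q_D = 0, so q_A = 20.5 − (1/3)q_D.
For D: ∂π/∂q_D = 138 − 4q_D − 2q_A = 0 ⇒ q_D = 34.5 − 0.5q_A.
Plugging q_D into A's best response: q_A = 20.5 − (1/3)(34.5 − 0.5q_A) ⇒ (5/6)q_A = 9, so q_A = 10.8.
Then q_D = 34.5 − 0.5·10.8 = 29.1.
Price P = 164 − 2·39.9 = 84.2.
A's profit: (84.2 − 41)·10.8 − (10.8)² = 349.92.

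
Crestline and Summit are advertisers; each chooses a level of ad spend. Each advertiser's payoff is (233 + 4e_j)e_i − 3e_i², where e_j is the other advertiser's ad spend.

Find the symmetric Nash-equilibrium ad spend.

116.5

Crestline's payoff is (233 + 4e_S)e_C − 3e_C².
∂π/∂e_C = 233 + 4e_S − 6e_C = 0, so e_C = 233/6 + (2/3)e_S.
Setting e_C = e_S in the reaction function: e_C = 233/6 + (2/3)e_C, so e_C = (233/6) / (1/3) = 116.5.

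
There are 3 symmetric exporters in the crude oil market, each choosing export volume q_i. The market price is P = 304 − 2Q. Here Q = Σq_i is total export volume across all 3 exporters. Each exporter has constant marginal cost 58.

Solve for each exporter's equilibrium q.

A representative exporter's profit is π_i = q_i(304 − 2Q) − 58q_i, with Q = q_i + Σ_{j≠i} q_j.
First-order condition: 246 − 4q_i − 2Σ_{j≠i} q_j = 0.
In a symmetric equilibrium every exporter chooses the same q, so Σ_{j≠i} q_j = 2q. The condition becomes 246 − 8q = 0, giving q = 246/8 = 30.75.

30.75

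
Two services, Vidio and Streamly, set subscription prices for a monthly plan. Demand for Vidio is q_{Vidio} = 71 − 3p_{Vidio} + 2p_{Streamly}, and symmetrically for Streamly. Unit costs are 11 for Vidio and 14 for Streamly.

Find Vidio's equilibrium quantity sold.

Vidio's profit: π = (p_{Vidio} − 11)(71 − 3p_{Vidio} + 2p_{Streamly}).
∂π/∂p_{Vidio} = 104 − 6p_{Vidio} + 2p_{Streamly} = 0 ⇒ p_{Vidio} = 52/3 + (1/3)p_{Streamly}.
Similarly p_{Streamly} = 113/6 + (1/3)p_{Vidio}.
Plugging p_{Streamly} into Vidio's best response: p_{Vidio} = 52/3 + (1/3)(113/6 + (1/3)p_{Vidio}) ⇒ (8/9)p_{Vidio} = 425/18, so p_{Vidio} = 26.5625.
Then p_{Streamly} = 113/6 + (1/3)·26.5625 = 27.6875.
q_{Vidio} = 71 − 3·26.5625 + 2·27.6875 = 46.6875.

46.6875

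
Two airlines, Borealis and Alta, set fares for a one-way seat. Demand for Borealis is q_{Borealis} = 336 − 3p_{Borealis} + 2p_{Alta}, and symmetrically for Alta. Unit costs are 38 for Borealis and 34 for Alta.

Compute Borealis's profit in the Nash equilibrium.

Borealis's profit: π = (p_{Borealis} − 38)(336 − 3p_{Borealis} + 2p_{Alta}).
∂π/∂p_{Borealis} = 450 − 6p_{Borealis} + 2p_{Alta} = 0 ⇒ p_{Borealis} = 75 + (1/3)p_{Alta}.
Similarly p_{Alta} = 73 + (1/3)p_{Borealis}.
Solving the two reaction functions simultaneously: (1 − (1/3)(1/3))p_{Borealis} = 75 + (1/3)·73, so (8/9)p_{Borealis} = 298/3 and p_{Borealis} = 111.75.
Then p_{Alta} = 73 + (1/3)·111.75 = 110.25.
q_{Borealis} = 336 − 3·111.75 + 2·110.25 = 221.25.
Profit = (111.75 − 38)·221.25 = 16317.1875.

16317.1875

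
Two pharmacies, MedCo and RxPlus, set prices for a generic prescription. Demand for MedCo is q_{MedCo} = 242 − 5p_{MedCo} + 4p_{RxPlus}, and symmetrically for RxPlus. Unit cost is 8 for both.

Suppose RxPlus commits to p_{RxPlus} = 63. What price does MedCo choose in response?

MedCo's profit: π = (p_{MedCo} − 8)(242 − 5p_{MedCo} + 4p_{RxPlus}).
∂π/∂p_{MedCo} = 282 − 10p_{MedCo} + 4p_{RxPlus} = 0 ⇒ p_{MedCo} = 28.2 + 0.4p_{RxPlus}.
At p_{RxPlus} = 63: p_{MedCo} = 28.2 + 0.4·63 = 53.4.

53.4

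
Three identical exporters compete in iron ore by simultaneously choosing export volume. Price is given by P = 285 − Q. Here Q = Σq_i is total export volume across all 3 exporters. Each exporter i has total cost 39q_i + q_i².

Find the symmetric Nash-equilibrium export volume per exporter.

41

A representative exporter's profit is π_i = q_i(285 − Q) − 39q_i − q_i², with Q = q_i + Σ_{j≠i} q_j.
First-order condition: 246 − 4q_i − Σ_{j≠i} q_j = 0.
Imposing symmetry (q_j = q for all j) turns Σ_{j≠i} q_j into 2q, so 246 = 6q and q = 41.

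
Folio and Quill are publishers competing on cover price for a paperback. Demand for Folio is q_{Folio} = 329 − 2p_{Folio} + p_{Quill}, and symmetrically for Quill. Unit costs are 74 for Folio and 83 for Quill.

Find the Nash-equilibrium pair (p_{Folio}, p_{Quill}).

160.2, 163.8

Folio's profit: π = (p_{Folio} − 74)(329 − 2p_{Folio} + p_{Quill}).
∂π/∂p_{Folio} = 477 − 4p_{Folio} + p_{Quill} = 0 ⇒ p_{Folio} = 119.25 + 0.25p_{Quill}.
Similarly p_{Quill} = 123.75 + 0.25p_{Folio}.
Solving the two reaction functions simultaneously: (1 − (0.25)(0.25))p_{Folio} = 119.25 + 0.25·123.75, so 0.9375p_{Folio} = 150.1875 and p_{Folio} = 160.2.
Then p_{Quill} = 123.75 + 0.25·160.2 = 163.8.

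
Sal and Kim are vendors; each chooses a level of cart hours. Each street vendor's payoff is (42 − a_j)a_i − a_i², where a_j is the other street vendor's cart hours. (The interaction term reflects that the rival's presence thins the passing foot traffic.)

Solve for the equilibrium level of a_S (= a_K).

14

Sal's payoff is (42 − a_K)a_S − a_S².
∂π/∂a_S = 42 − a_K − 2a_S = 0, so a_S = 21 − 0.5a_K.
Setting a_S = a_K in the reaction function: a_S = 21 − 0.5a_S, so a_S = 21 / 1.5 = 14.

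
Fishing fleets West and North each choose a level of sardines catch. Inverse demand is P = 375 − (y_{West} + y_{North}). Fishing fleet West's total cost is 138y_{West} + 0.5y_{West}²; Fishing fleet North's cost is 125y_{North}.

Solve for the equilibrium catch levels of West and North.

44.8, 102.6

Fishing fleet West's profit: π = y_{West}(375 − (y_{West} + y_{North})) − 138y_{West} − 0.5y_{West}².
∂π/∂y_{West} = 237 − 3y_{West} − y_{North} = 0, so y_{West} = 79 − (1/3)y_{North}.
For North: ∂π/∂y_{North} = 250 − 2y_{North} − y_{West} = 0 ⇒ y_{North} = 125 − 0.5y_{West}.
Plugging y_{North} into West's best response: y_{West} = 79 − (1/3)(125 − 0.5y_{West}) ⇒ (5/6)y_{West} = 112/3, so y_{West} = 44.8.
Then y_{North} = 125 − 0.5·44.8 = 102.6.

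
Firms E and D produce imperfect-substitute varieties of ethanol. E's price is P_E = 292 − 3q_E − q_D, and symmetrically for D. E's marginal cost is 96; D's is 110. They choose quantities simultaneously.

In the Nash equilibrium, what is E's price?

181.2

Firm E's profit: π = q_E(292 − 3q_E − q_D) − 96q_E.
∂π/∂q_E = 196 − 6q_E − q_D = 0 ⇒ q_E = 98/3 − (1/6)q_D.
Similarly q_D = 91/3 − (1/6)q_E.
Solving the two reaction functions simultaneously: (1 − (−1/6)(−1/6))q_E = 98/3 − (1/6)·(91/3), so (35/36)q_E = 497/18 and q_E = 28.4.
Then q_D = 91/3 − (1/6)·28.4 = 25.6.
P_E = 292 − 3·28.4 − 25.6 = 181.2.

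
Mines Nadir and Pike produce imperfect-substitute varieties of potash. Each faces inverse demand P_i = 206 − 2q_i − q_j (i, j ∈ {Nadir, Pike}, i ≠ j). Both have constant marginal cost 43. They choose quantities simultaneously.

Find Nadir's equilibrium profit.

Mine Nadir's profit: π = q_{Nadir}(206 − 2q_{Nadir} − q_{Pike}) − 43q_{Nadir}.
∂π/∂q_{Nadir} = 163 − 4q_{Nadir} − q_{Pike} = 0 ⇒ q_{Nadir} = 40.75 − 0.25q_{Pike}.
By symmetry q_{Pike} = q_{Nadir}; substituting into the reaction function, 1.25q_{Nadir} = 40.75 and q_{Nadir} = 32.6.
P_{Nadir} = 206 − 2·32.6 − 32.6 = 108.2.
Profit = (108.2 − 43)·32.6 = 2125.52.

2125.52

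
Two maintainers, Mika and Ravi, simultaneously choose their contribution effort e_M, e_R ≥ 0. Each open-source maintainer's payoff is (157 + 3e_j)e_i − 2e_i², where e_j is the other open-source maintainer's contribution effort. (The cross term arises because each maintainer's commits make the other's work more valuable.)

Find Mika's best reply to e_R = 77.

Mika's payoff is (157 + 3e_R)e_M − 2e_M².
∂π/∂e_M = 157 + 3e_R − 4e_M = 0, so e_M = 39.25 + 0.75e_R.
At e_R = 77: e_M = 39.25 + 0.75·77 = 97.

97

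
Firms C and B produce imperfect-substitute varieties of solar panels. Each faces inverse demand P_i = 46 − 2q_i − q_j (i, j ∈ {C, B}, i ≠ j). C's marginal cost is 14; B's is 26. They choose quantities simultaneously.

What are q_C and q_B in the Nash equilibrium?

Firm C's profit: π = q_C(46 − 2q_C − q_B) − 14q_C.
∂π/∂q_C = 32 − 4q_C − q_B = 0 ⇒ q_C = 8 − 0.25q_B.
Similarly q_B = 5 − 0.25q_C.
Substituting the second reaction function into the first: q_C = 8 − 0.25(5 − 0.25q_C), which gives 0.9375q_C = 6.75 ⇒ q_C = 7.2.
Then q_B = 5 − 0.25·7.2 = 3.2.

7.2, 3.2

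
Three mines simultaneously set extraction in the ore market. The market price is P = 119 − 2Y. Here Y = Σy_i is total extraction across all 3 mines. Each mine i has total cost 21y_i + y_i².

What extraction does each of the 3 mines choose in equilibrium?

9.8

A representative mine's profit is π_i = y_i(119 − 2Y) − 21y_i − y_i², with Y = y_i + Σ_{j≠i} y_j.
First-order condition: 98 − 6y_i − 2Σ_{j≠i} y_j = 0.
Imposing symmetry (y_j = y for all j) turns Σ_{j≠i} y_j into 2y, so 98 = 10y and y = 9.8.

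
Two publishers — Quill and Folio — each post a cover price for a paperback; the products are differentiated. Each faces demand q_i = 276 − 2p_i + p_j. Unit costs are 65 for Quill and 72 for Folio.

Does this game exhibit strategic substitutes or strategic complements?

strategic complements

Quill's profit: π = (p_{Quill} − 65)(276 − 2p_{Quill} + p_{Folio}).
∂π/∂p_{Quill} = 406 − 4p_{Quill} + p_{Folio} = 0 ⇒ p_{Quill} = 101.5 + 0.25p_{Folio}.
The best-response slope dp_{Quill}/dp_{Folio} = 0.25 > 0: the reaction function is upward-sloping, so the choices are strategic complements.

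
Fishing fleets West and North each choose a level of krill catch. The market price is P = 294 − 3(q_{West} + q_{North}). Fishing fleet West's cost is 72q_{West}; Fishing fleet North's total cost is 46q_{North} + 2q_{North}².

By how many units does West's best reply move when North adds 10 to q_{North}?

Fishing fleet West's profit: π = q_{West}(294 − 3(q_{West} + q_{North})) − 72q_{West}.
∂π/∂q_{West} = 222 − 6q_{West} − 3q_{North} = 0, so q_{West} = 37 − 0.5q_{North}.
The reaction-function slope is −0.5, so a 10-unit rise in q_{North} moves q_{West} by −0.5 × 10 = −5. West's best response falls — the actions are strategic substitutes.

-5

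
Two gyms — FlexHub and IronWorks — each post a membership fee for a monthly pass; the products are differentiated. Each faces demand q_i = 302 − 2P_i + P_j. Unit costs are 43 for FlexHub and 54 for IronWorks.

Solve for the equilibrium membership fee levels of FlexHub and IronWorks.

FlexHub's profit: π = (P_{FlexHub} − 43)(302 − 2P_{FlexHub} + P_{IronWorks}).
∂π/∂P_{FlexHub} = 388 − 4P_{FlexHub} + P_{IronWorks} = 0 ⇒ P_{FlexHub} = 97 + 0.25P_{IronWorks}.
Similarly P_{IronWorks} = 102.5 + 0.25P_{FlexHub}.
Plugging P_{IronWorks} into FlexHub's best response: P_{FlexHub} = 97 + 0.25(102.5 + 0.25P_{FlexHub}) ⇒ 0.9375P_{FlexHub} = 122.625, so P_{FlexHub} = 130.8.
Then P_{IronWorks} = 102.5 + 0.25·130.8 = 135.2.

130.8, 135.2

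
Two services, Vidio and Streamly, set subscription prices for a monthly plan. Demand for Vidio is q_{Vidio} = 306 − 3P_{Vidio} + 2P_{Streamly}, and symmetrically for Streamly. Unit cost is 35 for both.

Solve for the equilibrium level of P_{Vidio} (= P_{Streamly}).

Vidio's profit: π = (P_{Vidio} − 35)(306 − 3P_{Vidio} + 2P_{Streamly}).
∂π/∂P_{Vidio} = 411 − 6P_{Vidio} + 2P_{Streamly} = 0 ⇒ P_{Vidio} = 68.5 + (1/3)P_{Streamly}.
Setting P_{Vidio} = P_{Streamly} in the reaction function: P_{Vidio} = 68.5 + (1/3)P_{Vidio}, so P_{Vidio} = 68.5 / (2/3) = 102.75.

102.75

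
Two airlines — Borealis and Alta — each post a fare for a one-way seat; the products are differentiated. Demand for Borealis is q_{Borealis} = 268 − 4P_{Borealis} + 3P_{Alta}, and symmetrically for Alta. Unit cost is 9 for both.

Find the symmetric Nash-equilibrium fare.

Borealis's profit: π = (P_{Borealis} − 9)(268 − 4P_{Borealis} + 3P_{Alta}).
∂π/∂P_{Borealis} = 304 − 8P_{Borealis} + 3P_{Alta} = 0 ⇒ P_{Borealis} = 38 + 0.375P_{Alta}.
Setting P_{Borealis} = P_{Alta} in the reaction function: P_{Borealis} = 38 + 0.375P_{Borealis}, so P_{Borealis} = 38 / 0.625 = 60.8.

60.8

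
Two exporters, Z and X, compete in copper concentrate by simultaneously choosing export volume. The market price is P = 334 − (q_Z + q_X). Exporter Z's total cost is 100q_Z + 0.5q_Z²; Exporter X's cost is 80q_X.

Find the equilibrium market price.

Exporter Z's profit: π = q_Z(334 − (q_Z + q_X)) − 100q_Z − 0.5q_Z².
∂π/∂q_Z = 234 − 3q_Z − q_X = 0, so q_Z = 78 − (1/3)q_X.
For X: ∂π/∂q_X = 254 − 2q_X − q_Z = 0 ⇒ q_X = 127 − 0.5q_Z.
Plugging q_X into Z's best response: q_Z = 78 − (1/3)(127 − 0.5q_Z) ⇒ (5/6)q_Z = 107/3, so q_Z = 42.8.
Then q_X = 127 − 0.5·42.8 = 105.6.
Equilibrium price: P = 334 − 148.4 = 185.6.

185.6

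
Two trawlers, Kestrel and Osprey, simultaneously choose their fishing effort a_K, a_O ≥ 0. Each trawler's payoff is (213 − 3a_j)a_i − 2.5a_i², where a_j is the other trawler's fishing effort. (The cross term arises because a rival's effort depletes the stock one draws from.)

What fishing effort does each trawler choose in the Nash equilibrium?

Kestrel's payoff is (213 − 3a_O)a_K − 2.5a_K².
∂π/∂a_K = 213 − 3a_O − 5a_K = 0, so a_K = 42.6 − 0.6a_O.
Setting a_K = a_O in the reaction function: a_K = 42.6 − 0.6a_K, so a_K = 42.6 / 1.6 = 26.625.

26.625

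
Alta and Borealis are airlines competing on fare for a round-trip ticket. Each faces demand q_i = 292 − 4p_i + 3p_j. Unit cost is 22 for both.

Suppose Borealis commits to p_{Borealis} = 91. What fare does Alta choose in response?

Alta's profit: π = (p_{Alta} − 22)(292 − 4p_{Alta} + 3p_{Borealis}).
∂π/∂p_{Alta} = 380 − 8p_{Alta} + 3p_{Borealis} = 0 ⇒ p_{Alta} = 47.5 + 0.375p_{Borealis}.
At p_{Borealis} = 91: p_{Alta} = 47.5 + 0.375·91 = 81.625.

81.625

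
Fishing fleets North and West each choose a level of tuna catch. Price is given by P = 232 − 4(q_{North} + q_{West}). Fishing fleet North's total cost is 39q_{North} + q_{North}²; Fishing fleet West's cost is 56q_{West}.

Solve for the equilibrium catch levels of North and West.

13.125, 15.4375

Fishing fleet North's profit: π = q_{North}(232 − 4(q_{North} + q_{West})) − 39q_{North} − q_{North}².
∂π/∂q_{North} = 193 − 10q_{North} − 4q_{West} = 0, so q_{North} = 19.3 − 0.4q_{West}.
For West: ∂π/∂q_{West} = 176 − 8q_{West} − 4q_{North} = 0 ⇒ q_{West} = 22 − 0.5q_{North}.
Solving the two reaction functions simultaneously: (1 − (−0.4)(−0.5))q_{North} = 19.3 − 0.4·22, so 0.8q_{North} = 10.5 and q_{North} = 13.125.
Then q_{West} = 22 − 0.5·13.125 = 15.4375.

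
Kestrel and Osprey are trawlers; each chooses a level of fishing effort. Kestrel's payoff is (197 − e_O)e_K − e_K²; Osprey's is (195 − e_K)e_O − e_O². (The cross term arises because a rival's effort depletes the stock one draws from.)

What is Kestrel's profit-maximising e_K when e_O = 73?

Expanding Kestrel's payoff: 197e_K − e_Oe_K − e_K².
∂π/∂e_K = 197 − e_O − 2e_K = 0, so e_K = 98.5 − 0.5e_O.
At e_O = 73: e_K = 98.5 − 0.5·73 = 62.

62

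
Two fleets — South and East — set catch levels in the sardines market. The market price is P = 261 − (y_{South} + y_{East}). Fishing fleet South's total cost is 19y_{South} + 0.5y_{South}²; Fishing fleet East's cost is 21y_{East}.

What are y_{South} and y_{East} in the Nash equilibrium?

Fishing fleet South's profit: π = y_{South}(261 − (y_{South} + y_{East})) − 19y_{South} − 0.5y_{South}².
∂π/∂y_{South} = 242 − 3y_{South} − y_{East} = 0, so y_{South} = 242/3 − (1/3)y_{East}.
For East: ∂π/∂y_{East} = 240 − 2y_{East} − y_{South} = 0 ⇒ y_{East} = 120 − 0.5y_{South}.
Solving the two reaction functions simultaneously: (1 − (−1/3)(−0.5))y_{South} = 242/3 − (1/3)·120, so (5/6)y_{South} = 122/3 and y_{South} = 48.8.
Then y_{East} = 120 − 0.5·48.8 = 95.6.

48.8, 95.6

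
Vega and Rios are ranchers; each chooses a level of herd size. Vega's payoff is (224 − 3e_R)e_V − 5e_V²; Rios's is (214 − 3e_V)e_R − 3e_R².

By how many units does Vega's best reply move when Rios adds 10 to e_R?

Expanding Vega's payoff: 224e_V − 3e_Re_V − 5e_V².
∂π/∂e_V = 224 − 3e_R − 10e_V = 0, so e_V = 22.4 − 0.3e_R.
The reaction-function slope is −0.3, so a 10-unit rise in e_R moves e_V by −0.3 × 10 = −3. Vega's best response falls — the actions are strategic substitutes.

-3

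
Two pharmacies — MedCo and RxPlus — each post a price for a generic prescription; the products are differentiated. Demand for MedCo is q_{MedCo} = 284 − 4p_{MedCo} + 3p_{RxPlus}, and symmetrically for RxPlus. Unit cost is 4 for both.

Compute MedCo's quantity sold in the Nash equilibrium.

224

MedCo's profit: π = (p_{MedCo} − 4)(284 − 4p_{MedCo} + 3p_{RxPlus}).
∂π/∂p_{MedCo} = 300 − 8p_{MedCo} + 3p_{RxPlus} = 0 ⇒ p_{MedCo} = 37.5 + 0.375p_{RxPlus}.
By symmetry p_{RxPlus} = p_{MedCo}; substituting into the reaction function, 0.625p_{MedCo} = 37.5 and p_{MedCo} = 60.
q_{MedCo} = 284 − 4·60 + 3·60 = 224.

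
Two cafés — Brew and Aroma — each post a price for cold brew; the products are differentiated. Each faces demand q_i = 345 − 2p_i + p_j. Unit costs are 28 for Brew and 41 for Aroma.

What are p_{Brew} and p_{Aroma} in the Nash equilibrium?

Brew's profit: π = (p_{Brew} − 28)(345 − 2p_{Brew} + p_{Aroma}).
∂π/∂p_{Brew} = 401 − 4p_{Brew} + p_{Aroma} = 0 ⇒ p_{Brew} = 100.25 + 0.25p_{Aroma}.
Similarly p_{Aroma} = 106.75 + 0.25p_{Brew}.
Plugging p_{Aroma} into Brew's best response: p_{Brew} = 100.25 + 0.25(106.75 + 0.25p_{Brew}) ⇒ 0.9375p_{Brew} = 126.9375, so p_{Brew} = 135.4.
Then p_{Aroma} = 106.75 + 0.25·135.4 = 140.6.

135.4, 140.6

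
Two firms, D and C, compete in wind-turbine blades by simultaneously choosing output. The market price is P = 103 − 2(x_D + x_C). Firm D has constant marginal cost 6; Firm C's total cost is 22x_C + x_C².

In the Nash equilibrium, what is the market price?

Firm D's profit: π = x_D(103 − 2(x_D + x_C)) − 6x_D.
∂π/∂x_D = 97 − 4x_D − 2x_C = 0, so x_D = 24.25 − 0.5x_C.
For C: ∂π/∂x_C = 81 − 6x_C − 2x_D = 0 ⇒ x_C = 13.5 − (1/3)x_D.
Plugging x_C into D's best response: x_D = 24.25 − 0.5(13.5 − (1/3)x_D) ⇒ (5/6)x_D = 17.5, so x_D = 21.
Then x_C = 13.5 − (1/3)·21 = 6.5.
Equilibrium price: P = 103 − 2·27.5 = 48.

48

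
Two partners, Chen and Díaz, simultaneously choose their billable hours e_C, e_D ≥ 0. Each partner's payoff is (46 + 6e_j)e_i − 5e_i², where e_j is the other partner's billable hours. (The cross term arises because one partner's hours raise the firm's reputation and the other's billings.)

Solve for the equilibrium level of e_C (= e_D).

11.5

Chen's payoff is (46 + 6e_D)e_C − 5e_C².
∂π/∂e_C = 46 + 6e_D − 10e_C = 0, so e_C = 4.6 + 0.6e_D.
The game is symmetric, so in equilibrium e_D = e_C: the reaction function gives 0.4e_C = 4.6, hence e_C = 11.5.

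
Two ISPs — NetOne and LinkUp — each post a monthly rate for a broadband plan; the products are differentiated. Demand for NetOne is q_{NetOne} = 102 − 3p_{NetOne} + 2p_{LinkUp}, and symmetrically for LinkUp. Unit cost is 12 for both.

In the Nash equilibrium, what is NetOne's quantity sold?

67.5

NetOne's profit: π = (p_{NetOne} − 12)(102 − 3p_{NetOne} + 2p_{LinkUp}).
∂π/∂p_{NetOne} = 138 − 6p_{NetOne} + 2p_{LinkUp} = 0 ⇒ p_{NetOne} = 23 + (1/3)p_{LinkUp}.
The game is symmetric, so in equilibrium p_{LinkUp} = p_{NetOne}: the reaction function gives (2/3)p_{NetOne} = 23, hence p_{NetOne} = 34.5.
q_{NetOne} = 102 − 3·34.5 + 2·34.5 = 67.5.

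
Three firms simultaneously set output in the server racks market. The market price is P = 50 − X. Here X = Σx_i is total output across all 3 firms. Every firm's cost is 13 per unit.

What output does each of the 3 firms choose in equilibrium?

9.25

A representative firm's profit is π_i = x_i(50 − X) − 13x_i, with X = x_i + Σ_{j≠i} x_j.
First-order condition: 37 − 2x_i − Σ_{j≠i} x_j = 0.
With identical firms, set every x_j = x: then 37 − 2x − 2x = 0, i.e. x = 37/4 = 9.25.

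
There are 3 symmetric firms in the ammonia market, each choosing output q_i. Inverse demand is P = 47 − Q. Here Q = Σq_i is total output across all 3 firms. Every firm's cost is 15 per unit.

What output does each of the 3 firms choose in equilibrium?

8

A representative firm's profit is π_i = q_i(47 − Q) − 15q_i, with Q = q_i + Σ_{j≠i} q_j.
First-order condition: 32 − 2q_i − Σ_{j≠i} q_j = 0.
In a symmetric equilibrium every firm chooses the same q, so Σ_{j≠i} q_j = 2q. The condition becomes 32 − 4q = 0, giving q = 32/4 = 8.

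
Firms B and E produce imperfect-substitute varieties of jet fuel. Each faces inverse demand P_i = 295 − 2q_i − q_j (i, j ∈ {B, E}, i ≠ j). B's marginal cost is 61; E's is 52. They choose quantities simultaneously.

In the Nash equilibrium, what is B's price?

153.4

Firm B's profit: π = q_B(295 − 2q_B − q_E) − 61q_B.
∂π/∂q_B = 234 − 4q_B − q_E = 0 ⇒ q_B = 58.5 − 0.25q_E.
Similarly q_E = 60.75 − 0.25q_B.
Substituting the second reaction function into the first: q_B = 58.5 − 0.25(60.75 − 0.25q_B), which gives 0.9375q_B = 43.3125 ⇒ q_B = 46.2.
Then q_E = 60.75 − 0.25·46.2 = 49.2.
P_B = 295 − 2·46.2 − 49.2 = 153.4.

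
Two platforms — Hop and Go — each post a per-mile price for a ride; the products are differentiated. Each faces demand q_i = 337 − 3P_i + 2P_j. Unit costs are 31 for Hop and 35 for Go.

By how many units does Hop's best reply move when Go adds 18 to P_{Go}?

Hop's profit: π = (P_{Hop} − 31)(337 − 3P_{Hop} + 2P_{Go}).
∂π/∂P_{Hop} = 430 − 6P_{Hop} + 2P_{Go} = 0 ⇒ P_{Hop} = 215/3 + (1/3)P_{Go}.
The reaction-function slope is 1/3, so an 18-unit rise in P_{Go} moves P_{Hop} by 1/3 × 18 = 6. Hop's best response rises — the actions are strategic complements.

6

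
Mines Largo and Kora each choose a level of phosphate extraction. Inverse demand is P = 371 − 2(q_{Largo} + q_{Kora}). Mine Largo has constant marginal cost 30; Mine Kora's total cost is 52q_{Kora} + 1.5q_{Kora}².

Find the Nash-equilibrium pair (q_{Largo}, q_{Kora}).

72.875, 24.75

Mine Largo's profit: π = q_{Largo}(371 − 2(q_{Largo} + q_{Kora})) − 30q_{Largo}.
∂π/∂q_{Largo} = 341 − 4q_{Largo} − 2q_{Kora} = 0, so q_{Largo} = 85.25 − 0.5q_{Kora}.
For Kora: ∂π/∂q_{Kora} = 319 − 7q_{Kora} − 2q_{Largo} = 0 ⇒ q_{Kora} = 319/7 − (2/7)q_{Largo}.
Solving the two reaction functions simultaneously: (1 − (−0.5)(−2/7))q_{Largo} = 85.25 − 0.5·(319/7), so (6/7)q_{Largo} = 1749/28 and q_{Largo} = 72.875.
Then q_{Kora} = 319/7 − (2/7)·72.875 = 24.75.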